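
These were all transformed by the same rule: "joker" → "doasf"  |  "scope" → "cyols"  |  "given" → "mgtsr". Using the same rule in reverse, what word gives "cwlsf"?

super

j(9)→d(3) and o(14)→o(14) fit y≡23x+4 (mod 26); the inverse of 23 mod 26 is 17. Treating letters as 0–25, the rule is x ↦ 23x + 4 (mod 26).
Reversing it on cwlsf: c(2)→17·(2−4)≡18=s; w(22)→17·(22−4)≡20=u; l(11)→17·(11−4)≡15=p; s(18)→17·(18−4)≡4=e; f(5)→17·(5−4)≡17=r (all mod 26).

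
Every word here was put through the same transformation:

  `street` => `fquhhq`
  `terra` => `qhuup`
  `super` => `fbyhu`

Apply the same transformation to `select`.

Each letter's alphabet position (a=0..z=25) is mapped through 11·x+15 mod 26 — an affine cipher.
Applying it to select: s(18)→11·18+15≡5=f; e(4)→11·4+15≡7=h; l(11)→11·11+15≡6=g; e(4)→11·4+15≡7=h; c(2)→11·2+15≡11=l; t(19)→11·19+15≡16=q (all mod 26).

fhghlq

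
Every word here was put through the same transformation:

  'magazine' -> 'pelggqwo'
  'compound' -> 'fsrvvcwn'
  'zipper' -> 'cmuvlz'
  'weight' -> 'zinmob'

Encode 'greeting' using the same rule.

jvjkaqwq

In magazine: m→p is +3, a→e is +4, g→l is +5, a→g is +6 — the shift increases by 1 each position. The shift increases by 1 at each position, starting from +3: 3, 4, 5, ….
Applying it to greeting: g+3=j, r+4=v, e+5=j, e+6=k, t+7=a, i+8=q, n+9=w, g+10=q.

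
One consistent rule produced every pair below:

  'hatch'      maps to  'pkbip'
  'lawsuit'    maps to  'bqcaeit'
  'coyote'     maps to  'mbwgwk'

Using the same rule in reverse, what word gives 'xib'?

tap

The word is reversed, then every letter is shifted forward by 8.
Reversing it on xib: shift back: x−8=p, i−8=a, b−8=t → pat; then reverse → tap.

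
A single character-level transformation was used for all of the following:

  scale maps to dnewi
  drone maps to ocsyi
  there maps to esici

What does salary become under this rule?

The shift depends on letter class: consonant s→d is +11, but vowel a→e is +4. Two shifts are in play — +4 for a/e/i/o/u, +11 for every other letter.
Applying it to salary: s(cons)+11=d, a(vowel)+4=e, l(cons)+11=w, a(vowel)+4=e, r(cons)+11=c, y(cons)+11=j.

dewecj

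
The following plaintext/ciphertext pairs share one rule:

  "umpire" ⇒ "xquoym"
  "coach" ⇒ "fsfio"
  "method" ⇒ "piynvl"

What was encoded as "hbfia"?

Each letter shifts forward by (position + 3), i.e. 3, 4, 5, … — the shift grows by one for each successive letter.
Decoding hbfia: h−3=e, b−4=x, f−5=a, i−6=c, a−7=t.

exact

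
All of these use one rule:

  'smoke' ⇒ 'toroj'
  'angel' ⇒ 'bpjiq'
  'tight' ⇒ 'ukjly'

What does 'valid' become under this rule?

wcomi

In smoke: s→t is +1, m→o is +2, o→r is +3, k→o is +4 — the shift increases by 1 each position. The shift increases by 1 at each position, starting from +1: 1, 2, 3, ….
On valid: v+1=w, a+2=c, l+3=o, i+4=m, d+5=i.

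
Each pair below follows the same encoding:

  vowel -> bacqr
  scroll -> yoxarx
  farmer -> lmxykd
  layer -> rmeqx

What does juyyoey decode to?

dismiss

Shifts by position in vowel: pos 0: v→b (+6), pos 1: o→a (+12), pos 2: w→c (+6), pos 3: e→q (+12) — repeating every 2. It's a Vigenère-style cipher with numeric key [6,12]: position i shifts by key[i mod 2].
Decoding juyyoey: j−6=d, u−12=i, y−6=s, y−12=m, o−6=i, e−12=s, y−6=s.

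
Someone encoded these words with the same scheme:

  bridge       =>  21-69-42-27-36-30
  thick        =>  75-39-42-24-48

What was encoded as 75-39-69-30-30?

With a=1..z=26, the number is 3·pos + 15.
Reversing it on 75-39-69-30-30: 75→(75−15)÷3=20=t, 39→(39−15)÷3=8=h, 69→(69−15)÷3=18=r, 30→(30−15)÷3=5=e, 30→(30−15)÷3=5=e.

three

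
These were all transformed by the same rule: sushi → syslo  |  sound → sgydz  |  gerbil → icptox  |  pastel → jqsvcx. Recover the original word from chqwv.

Each letter's alphabet position (a=0..z=25) is mapped through 3·x+16 mod 26 — an affine cipher.
Undoing it on chqwv: c(2)→9·(2−16)≡4=e; h(7)→9·(7−16)≡23=x; q(16)→9·(16−16)≡0=a; w(22)→9·(22−16)≡2=c; v(21)→9·(21−16)≡19=t (all mod 26).

exact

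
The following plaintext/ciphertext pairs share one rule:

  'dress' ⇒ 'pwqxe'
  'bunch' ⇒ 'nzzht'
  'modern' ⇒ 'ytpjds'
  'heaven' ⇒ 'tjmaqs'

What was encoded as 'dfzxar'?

Shifts by position in dress: pos 0: d→p (+12), pos 1: r→w (+5), pos 2: e→q (+12), pos 3: s→x (+5) — repeating every 2. A repeating key of period 2 is used — shifts +12, +5 over and over.
Reversing it on dfzxar: d−12=r, f−5=a, z−12=n, x−5=s, a−12=o, r−5=m.

ransom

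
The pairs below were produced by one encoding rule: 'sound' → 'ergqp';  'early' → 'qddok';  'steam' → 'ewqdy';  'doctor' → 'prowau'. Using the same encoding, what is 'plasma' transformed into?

bomvyd

It's a Vigenère-style cipher with numeric key [12,3]: position i shifts by key[i mod 2].
On plasma: p+12=b, l+3=o, a+12=m, s+3=v, m+12=y, a+3=d.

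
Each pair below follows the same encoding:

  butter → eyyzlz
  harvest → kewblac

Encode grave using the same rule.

In butter: b→e is +3, u→y is +4, t→y is +5, t→z is +6 — the shift increases by 1 each position. Each letter shifts forward by (position + 3), i.e. 3, 4, 5, … — the shift grows by one for each successive letter.
Applying it to grave: g+3=j, r+4=v, a+5=f, v+6=b, e+7=l.

jvfbl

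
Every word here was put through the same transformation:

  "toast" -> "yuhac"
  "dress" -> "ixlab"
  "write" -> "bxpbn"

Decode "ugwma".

paper

In toast: t→y is +5, o→u is +6, a→h is +7, s→a is +8 — the shift increases by 1 each position. Letter i (0-indexed) is shifted by i+5, so successive shifts are 5, 6, 7, ….
Decoding ugwma: u−5=p, g−6=a, w−7=p, m−8=e, a−9=r.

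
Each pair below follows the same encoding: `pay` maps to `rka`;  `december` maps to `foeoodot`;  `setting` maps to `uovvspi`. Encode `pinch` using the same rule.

The shift depends on letter class: consonant p→r is +2, but vowel a→k is +10. Two shifts are in play — +10 for a/e/i/o/u, +2 for every other letter.
Applying it to pinch: p(cons)+2=r, i(vowel)+10=s, n(cons)+2=p, c(cons)+2=e, h(cons)+2=j.

rspej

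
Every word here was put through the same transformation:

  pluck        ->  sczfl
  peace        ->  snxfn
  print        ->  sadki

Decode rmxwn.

p(15)→s(18) and l(11)→c(2) fit y≡17x+23 (mod 26); the inverse of 17 mod 26 is 23. This is an affine cipher: with a=0,…,z=25, each position x becomes (17x+23) mod 26.
Decoding rmxwn: r(17)→23·(17−23)≡18=s; m(12)→23·(12−23)≡7=h; x(23)→23·(23−23)≡0=a; w(22)→23·(22−23)≡3=d; n(13)→23·(13−23)≡4=e (all mod 26).

shade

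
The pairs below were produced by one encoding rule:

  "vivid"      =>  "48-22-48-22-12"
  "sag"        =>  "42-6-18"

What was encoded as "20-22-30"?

him

v(#22)→48 and i(#9)→22: differences scale by 2, so n = 2·pos + 4. Each letter becomes 2×(its alphabet position, a=1..z=26) + 4.
Undoing it on 20-22-30: 20→(20−4)÷2=8=h, 22→(22−4)÷2=9=i, 30→(30−4)÷2=13=m.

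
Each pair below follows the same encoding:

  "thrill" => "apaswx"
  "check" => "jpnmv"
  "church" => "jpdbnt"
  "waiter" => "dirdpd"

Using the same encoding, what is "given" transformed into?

In thrill: t→a is +7, h→p is +8, r→a is +9, i→s is +10 — the shift increases by 1 each position. Each letter shifts forward by (position + 7), i.e. 7, 8, 9, … — the shift grows by one for each successive letter.
Applying it to given: g+7=n, i+8=q, v+9=e, e+10=o, n+11=y.

nqeoy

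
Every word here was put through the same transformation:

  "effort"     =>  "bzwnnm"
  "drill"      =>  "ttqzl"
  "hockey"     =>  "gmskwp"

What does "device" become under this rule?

mkqdml

Read the word backwards and shift each letter +8.
For device: reverse → ecived; then shift: e+8=m, c+8=k, i+8=q, v+8=d, e+8=m, d+8=l.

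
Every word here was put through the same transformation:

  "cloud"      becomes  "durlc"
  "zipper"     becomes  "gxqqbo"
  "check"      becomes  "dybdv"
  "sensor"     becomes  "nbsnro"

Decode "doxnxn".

c(2)→d(3) and l(11)→u(20) fit y≡25x+5 (mod 26); the inverse of 25 mod 26 is 25. This is an affine cipher: with a=0,…,z=25, each position x becomes (25x+5) mod 26.
Reversing it on doxnxn: d(3)→25·(3−5)≡2=c; o(14)→25·(14−5)≡17=r; x(23)→25·(23−5)≡8=i; n(13)→25·(13−5)≡18=s; x(23)→25·(23−5)≡8=i; n(13)→25·(13−5)≡18=s (all mod 26).

crisis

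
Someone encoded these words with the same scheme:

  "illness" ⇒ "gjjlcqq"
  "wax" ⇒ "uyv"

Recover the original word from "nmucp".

power

Compare letters: i→g is +24, l→j is +24, l→j is +24 — a constant shift. It's a constant shift of +24 (ROT24).
Decoding nmucp: n−24=p, m−24=o, u−24=w, c−24=e, p−24=r.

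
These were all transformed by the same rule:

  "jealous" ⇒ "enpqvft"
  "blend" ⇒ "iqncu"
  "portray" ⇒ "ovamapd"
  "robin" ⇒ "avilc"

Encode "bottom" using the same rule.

Treating letters as 0–25, the rule is x ↦ 19x + 15 (mod 26).
Applying it to bottom: b(1)→19·1+15≡8=i; o(14)→19·14+15≡21=v; t(19)→19·19+15≡12=m; t(19)→19·19+15≡12=m; o(14)→19·14+15≡21=v; m(12)→19·12+15≡9=j (all mod 26).

ivmmvj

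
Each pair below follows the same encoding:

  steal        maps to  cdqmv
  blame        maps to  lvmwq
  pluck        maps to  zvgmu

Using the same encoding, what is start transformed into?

cdmbd

The rule splits by letter class: vowels +12, consonants +10.
Applying it to start: s(cons)+10=c, t(cons)+10=d, a(vowel)+12=m, r(cons)+10=b, t(cons)+10=d.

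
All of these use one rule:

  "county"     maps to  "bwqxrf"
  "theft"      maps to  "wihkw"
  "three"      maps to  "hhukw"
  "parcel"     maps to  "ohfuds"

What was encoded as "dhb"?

yea

The output letters match the input read backwards, each shifted +3: county reversed is ytnuoc. Read the word backwards and shift each letter +3.
Undoing it on dhb: shift back: d−3=a, h−3=e, b−3=y → aey; then reverse → yea.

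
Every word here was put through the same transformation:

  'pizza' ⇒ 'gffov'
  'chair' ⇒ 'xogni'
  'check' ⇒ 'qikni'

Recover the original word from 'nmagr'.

Read the word backwards and shift each letter +6.
Reversing it on nmagr: shift back: n−6=h, m−6=g, a−6=u, g−6=a, r−6=l → hgual; then reverse → laugh.

laugh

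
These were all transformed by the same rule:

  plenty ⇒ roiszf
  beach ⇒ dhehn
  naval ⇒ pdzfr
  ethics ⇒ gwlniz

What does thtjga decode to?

The shift increases by 1 at each position, starting from +2: 2, 3, 4, ….
Reversing it on thtjga: t−2=r, h−3=e, t−4=p, j−5=e, g−6=a, a−7=t.

repeat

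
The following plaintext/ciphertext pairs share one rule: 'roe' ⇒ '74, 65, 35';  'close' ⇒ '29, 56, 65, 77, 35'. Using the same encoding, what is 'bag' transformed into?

26, 23, 41

r(#18)→74 and o(#15)→65: differences scale by 3, so n = 3·pos + 20. The formula is n = 3×(alphabet index, a=1) + 20.
On bag: b=2→26, a=1→23, g=7→41.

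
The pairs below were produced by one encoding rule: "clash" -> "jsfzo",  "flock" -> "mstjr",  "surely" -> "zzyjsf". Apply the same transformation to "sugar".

The shift depends on letter class: consonant c→j is +7, but vowel a→f is +5. Vowels shift forward by 5 and consonants shift forward by 7.
On sugar: s(cons)+7=z, u(vowel)+5=z, g(cons)+7=n, a(vowel)+5=f, r(cons)+7=y.

zznfy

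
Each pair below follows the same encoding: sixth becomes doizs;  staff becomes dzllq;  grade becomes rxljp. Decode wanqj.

lucky

Shifts by position in sixth: pos 0: s→d (+11), pos 1: i→o (+6), pos 2: x→i (+11), pos 3: t→z (+6) — repeating every 2. It's a Vigenère-style cipher with numeric key [11,6]: position i shifts by key[i mod 2].
Reversing it on wanqj: w−11=l, a−6=u, n−11=c, q−6=k, j−11=y.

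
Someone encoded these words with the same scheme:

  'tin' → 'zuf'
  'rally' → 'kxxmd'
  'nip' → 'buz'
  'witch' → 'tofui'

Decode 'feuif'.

The word is reversed, then every letter is shifted forward by 12.
Undoing it on feuif: shift back: f−12=t, e−12=s, u−12=i, i−12=w, f−12=t → tsiwt; then reverse → twist.

twist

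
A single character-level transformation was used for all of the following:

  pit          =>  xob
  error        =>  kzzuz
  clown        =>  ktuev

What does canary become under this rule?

kgvgzg

The shift depends on letter class: consonant p→x is +8, but vowel i→o is +6. The rule splits by letter class: vowels +6, consonants +8.
For canary: c(cons)+8=k, a(vowel)+6=g, n(cons)+8=v, a(vowel)+6=g, r(cons)+8=z, y(cons)+8=g.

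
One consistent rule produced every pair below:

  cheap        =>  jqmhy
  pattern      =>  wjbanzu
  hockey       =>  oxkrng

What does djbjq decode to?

watch

Shifts by position in cheap: pos 0: c→j (+7), pos 1: h→q (+9), pos 2: e→m (+8), pos 3: a→h (+7), pos 4: p→y (+9) — repeating every 3. It's a Vigenère-style cipher with numeric key [7,9,8]: position i shifts by key[i mod 3].
Undoing it on djbjq: d−7=w, j−9=a, b−8=t, j−7=c, q−9=h.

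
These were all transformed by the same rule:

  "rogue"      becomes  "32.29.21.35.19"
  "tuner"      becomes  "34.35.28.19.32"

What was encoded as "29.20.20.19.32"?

Letters become their 1-based position plus 14 (so a→15, b→16, …).
Reversing it on 29.20.20.19.32: 29→(29−14)÷1=15=o, 20→(20−14)÷1=6=f, 20→(20−14)÷1=6=f, 19→(19−14)÷1=5=e, 32→(32−14)÷1=18=r.

offer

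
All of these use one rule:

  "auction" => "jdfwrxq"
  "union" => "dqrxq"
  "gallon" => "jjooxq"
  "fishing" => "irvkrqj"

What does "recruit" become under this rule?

The shift depends on letter class: consonant c→f is +3, but vowel a→j is +9. Vowels shift forward by 9 and consonants shift forward by 3.
For recruit: r(cons)+3=u, e(vowel)+9=n, c(cons)+3=f, r(cons)+3=u, u(vowel)+9=d, i(vowel)+9=r, t(cons)+3=w.

unfudrw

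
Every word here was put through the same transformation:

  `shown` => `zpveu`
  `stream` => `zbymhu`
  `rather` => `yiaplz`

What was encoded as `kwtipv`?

Shifts by position in shown: pos 0: s→z (+7), pos 1: h→p (+8), pos 2: o→v (+7), pos 3: w→e (+8) — repeating every 2. The shifts repeat in a cycle of length 2: positions 0,1,… shift by +7, +8, then the pattern repeats.
Decoding kwtipv: k−7=d, w−8=o, t−7=m, i−8=a, p−7=i, v−8=n.

domain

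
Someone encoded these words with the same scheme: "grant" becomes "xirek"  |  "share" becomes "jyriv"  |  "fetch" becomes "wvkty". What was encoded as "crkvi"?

It's a constant shift of +17 (ROT17).
Reversing it on crkvi: c−17=l, r−17=a, k−17=t, v−17=e, i−17=r.

later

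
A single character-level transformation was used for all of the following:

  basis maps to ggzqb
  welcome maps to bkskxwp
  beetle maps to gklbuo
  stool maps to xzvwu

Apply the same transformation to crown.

In basis: b→g is +5, a→g is +6, s→z is +7, i→q is +8 — the shift increases by 1 each position. Letter i (0-indexed) is shifted by i+5, so successive shifts are 5, 6, 7, ….
For crown: c+5=h, r+6=x, o+7=v, w+8=e, n+9=w.

hxvew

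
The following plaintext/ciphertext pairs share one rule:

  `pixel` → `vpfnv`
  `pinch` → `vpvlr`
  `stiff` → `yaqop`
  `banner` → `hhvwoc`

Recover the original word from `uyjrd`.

In pixel: p→v is +6, i→p is +7, x→f is +8, e→n is +9 — the shift increases by 1 each position. Each letter shifts forward by (position + 6), i.e. 6, 7, 8, … — the shift grows by one for each successive letter.
Reversing it on uyjrd: u−6=o, y−7=r, j−8=b, r−9=i, d−10=t.

orbit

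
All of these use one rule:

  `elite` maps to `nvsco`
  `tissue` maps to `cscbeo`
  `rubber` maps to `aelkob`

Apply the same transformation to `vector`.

eomcyb

Shifts by position in elite: pos 0: e→n (+9), pos 1: l→v (+10), pos 2: i→s (+10), pos 3: t→c (+9), pos 4: e→o (+10) — repeating every 3. The shifts repeat in a cycle of length 3: positions 0,1,… shift by +9, +10, +10, then the pattern repeats.
For vector: v+9=e, e+10=o, c+10=m, t+9=c, o+10=y, r+10=b.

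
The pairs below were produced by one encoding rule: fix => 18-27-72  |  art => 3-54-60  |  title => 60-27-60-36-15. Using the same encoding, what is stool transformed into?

With a=1..z=26, the number is 3·pos.
On stool: s=19→57, t=20→60, o=15→45, o=15→45, l=12→36.

57-60-45-45-36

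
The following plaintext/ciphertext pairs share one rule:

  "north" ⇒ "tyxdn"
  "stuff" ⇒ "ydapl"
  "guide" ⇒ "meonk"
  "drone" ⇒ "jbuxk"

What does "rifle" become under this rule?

xslvk

Shifts by position in north: pos 0: n→t (+6), pos 1: o→y (+10), pos 2: r→x (+6), pos 3: t→d (+10) — repeating every 2. It's a Vigenère-style cipher with numeric key [6,10]: position i shifts by key[i mod 2].
For rifle: r+6=x, i+10=s, f+6=l, l+10=v, e+6=k.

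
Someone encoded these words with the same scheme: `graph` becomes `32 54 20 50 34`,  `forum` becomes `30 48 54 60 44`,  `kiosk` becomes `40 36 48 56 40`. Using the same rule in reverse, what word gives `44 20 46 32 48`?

g(#7)→32 and r(#18)→54: differences scale by 2, so n = 2·pos + 18. The formula is n = 2×(alphabet index, a=1) + 18.
Reversing it on 44 20 46 32 48: 44→(44−18)÷2=13=m, 20→(20−18)÷2=1=a, 46→(46−18)÷2=14=n, 32→(32−18)÷2=7=g, 48→(48−18)÷2=15=o.

mango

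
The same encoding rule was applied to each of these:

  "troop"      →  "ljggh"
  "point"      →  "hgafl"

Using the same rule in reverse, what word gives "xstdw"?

It's a constant shift of +18 (ROT18).
Undoing it on xstdw: x−18=f, s−18=a, t−18=b, d−18=l, w−18=e.

fable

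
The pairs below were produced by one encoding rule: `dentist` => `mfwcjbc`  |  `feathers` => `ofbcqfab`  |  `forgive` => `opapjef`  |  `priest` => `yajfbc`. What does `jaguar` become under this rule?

Vowels shift forward by 1 and consonants shift forward by 9.
Applying it to jaguar: j(cons)+9=s, a(vowel)+1=b, g(cons)+9=p, u(vowel)+1=v, a(vowel)+1=b, r(cons)+9=a.

sbpvba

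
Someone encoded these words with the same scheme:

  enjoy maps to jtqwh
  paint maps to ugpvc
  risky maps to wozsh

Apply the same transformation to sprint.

Letter i (0-indexed) is shifted by i+5, so successive shifts are 5, 6, 7, ….
On sprint: s+5=x, p+6=v, r+7=y, i+8=q, n+9=w, t+10=d.

xvyqwd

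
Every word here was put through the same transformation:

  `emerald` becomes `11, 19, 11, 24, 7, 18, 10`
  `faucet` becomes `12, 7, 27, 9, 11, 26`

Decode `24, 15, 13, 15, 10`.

e is letter #5 and maps to 11: an offset of 6. Each letter is replaced by its alphabet position (a=1..z=26) + 6.
Undoing it on 24, 15, 13, 15, 10: 24→(24−6)÷1=18=r, 15→(15−6)÷1=9=i, 13→(13−6)÷1=7=g, 15→(15−6)÷1=9=i, 10→(10−6)÷1=4=d.

rigid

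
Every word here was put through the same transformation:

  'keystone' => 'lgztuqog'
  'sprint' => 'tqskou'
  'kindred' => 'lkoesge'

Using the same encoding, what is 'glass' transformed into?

Two shifts are in play — +2 for a/e/i/o/u, +1 for every other letter.
On glass: g(cons)+1=h, l(cons)+1=m, a(vowel)+2=c, s(cons)+1=t, s(cons)+1=t.

hmctt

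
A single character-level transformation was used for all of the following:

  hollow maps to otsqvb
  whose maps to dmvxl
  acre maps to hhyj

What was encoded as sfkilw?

ladder

Shifts by position in hollow: pos 0: h→o (+7), pos 1: o→t (+5), pos 2: l→s (+7), pos 3: l→q (+5) — repeating every 2. A repeating key of period 2 is used — shifts +7, +5 over and over.
Undoing it on sfkilw: s−7=l, f−5=a, k−7=d, i−5=d, l−7=e, w−5=r.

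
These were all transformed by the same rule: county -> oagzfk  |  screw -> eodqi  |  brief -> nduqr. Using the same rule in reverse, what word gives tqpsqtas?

hedgehog

Compare letters: c→o is +12, o→a is +12, u→g is +12 — a constant shift. This is a Caesar cipher with shift 12.
Reversing it on tqpsqtas: t−12=h, q−12=e, p−12=d, s−12=g, q−12=e, t−12=h, a−12=o, s−12=g.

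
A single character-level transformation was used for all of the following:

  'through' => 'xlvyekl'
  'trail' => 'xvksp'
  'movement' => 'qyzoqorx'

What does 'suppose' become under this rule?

wettywo

The shift depends on letter class: consonant t→x is +4, but vowel o→y is +10. The rule splits by letter class: vowels +10, consonants +4.
On suppose: s(cons)+4=w, u(vowel)+10=e, p(cons)+4=t, p(cons)+4=t, o(vowel)+10=y, s(cons)+4=w, e(vowel)+10=o.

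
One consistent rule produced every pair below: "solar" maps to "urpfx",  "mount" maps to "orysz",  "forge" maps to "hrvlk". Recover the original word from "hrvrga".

format

Each letter shifts forward by (position + 2), i.e. 2, 3, 4, … — the shift grows by one for each successive letter.
Reversing it on hrvrga: h−2=f, r−3=o, v−4=r, r−5=m, g−6=a, a−7=t.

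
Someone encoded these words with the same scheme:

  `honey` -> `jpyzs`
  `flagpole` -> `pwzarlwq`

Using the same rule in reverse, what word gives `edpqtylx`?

manifest

The output letters match the input read backwards, each shifted +11: honey reversed is yenoh. Read the word backwards and shift each letter +11.
Undoing it on edpqtylx: shift back: e−11=t, d−11=s, p−11=e, q−11=f, t−11=i, y−11=n, l−11=a, x−11=m → tsefinam; then reverse → manifest.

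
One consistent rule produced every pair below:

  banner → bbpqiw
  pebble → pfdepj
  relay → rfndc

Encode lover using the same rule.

lpxhv

In banner: b→b is +0, a→b is +1, n→p is +2, n→q is +3 — the shift increases by 1 each position. Letter i (0-indexed) is shifted by i+0, so successive shifts are 0, 1, 2, ….
For lover: l+0=l, o+1=p, v+2=x, e+3=h, r+4=v.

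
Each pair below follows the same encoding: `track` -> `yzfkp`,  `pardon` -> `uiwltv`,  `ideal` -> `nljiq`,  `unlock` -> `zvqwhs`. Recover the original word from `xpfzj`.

share

Shifts by position in track: pos 0: t→y (+5), pos 1: r→z (+8), pos 2: a→f (+5), pos 3: c→k (+8) — repeating every 2. It's a Vigenère-style cipher with numeric key [5,8]: position i shifts by key[i mod 2].
Undoing it on xpfzj: x−5=s, p−8=h, f−5=a, z−8=r, j−5=e.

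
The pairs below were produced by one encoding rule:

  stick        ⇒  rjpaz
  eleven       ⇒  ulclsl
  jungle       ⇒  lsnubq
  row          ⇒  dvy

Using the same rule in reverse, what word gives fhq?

The output letters match the input read backwards, each shifted +7: stick reversed is kcits. The word is reversed, then every letter is shifted forward by 7.
Undoing it on fhq: shift back: f−7=y, h−7=a, q−7=j → yaj; then reverse → jay.

jay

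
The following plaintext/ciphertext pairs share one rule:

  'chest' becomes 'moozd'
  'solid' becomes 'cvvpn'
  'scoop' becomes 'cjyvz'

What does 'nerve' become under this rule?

The shifts repeat in a cycle of length 2: positions 0,1,… shift by +10, +7, then the pattern repeats.
For nerve: n+10=x, e+7=l, r+10=b, v+7=c, e+10=o.

xlbco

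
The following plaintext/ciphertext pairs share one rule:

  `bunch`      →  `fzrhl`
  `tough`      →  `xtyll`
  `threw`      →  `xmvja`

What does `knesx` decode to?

Shifts by position in bunch: pos 0: b→f (+4), pos 1: u→z (+5), pos 2: n→r (+4), pos 3: c→h (+5) — repeating every 2. A repeating key of period 2 is used — shifts +4, +5 over and over.
Decoding knesx: k−4=g, n−5=i, e−4=a, s−5=n, x−4=t.

giant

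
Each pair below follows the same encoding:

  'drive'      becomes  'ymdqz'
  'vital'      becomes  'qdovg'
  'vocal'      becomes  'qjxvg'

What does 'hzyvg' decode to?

Compare letters: d→y is +21, r→m is +21, i→d is +21 — a constant shift. Each letter is shifted forward by 21 in the alphabet (a Caesar shift of +21).
Decoding hzyvg: h−21=m, z−21=e, y−21=d, v−21=a, g−21=l.

medal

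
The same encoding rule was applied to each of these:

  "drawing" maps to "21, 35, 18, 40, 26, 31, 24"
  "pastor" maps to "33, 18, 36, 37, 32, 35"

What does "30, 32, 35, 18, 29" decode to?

d is letter #4 and maps to 21: an offset of 17. The number is (letter's place in the alphabet, a=1) + 17.
Decoding 30, 32, 35, 18, 29: 30→(30−17)÷1=13=m, 32→(32−17)÷1=15=o, 35→(35−17)÷1=18=r, 18→(18−17)÷1=1=a, 29→(29−17)÷1=12=l.

moral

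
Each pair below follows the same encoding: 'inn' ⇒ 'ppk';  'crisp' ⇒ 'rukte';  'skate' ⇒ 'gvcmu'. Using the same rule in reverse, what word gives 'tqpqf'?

donor

Read the word backwards and shift each letter +2.
Reversing it on tqpqf: shift back: t−2=r, q−2=o, p−2=n, q−2=o, f−2=d → ronod; then reverse → donor.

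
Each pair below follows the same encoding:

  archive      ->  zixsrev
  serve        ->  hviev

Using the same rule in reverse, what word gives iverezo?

Each pair mirrors across the alphabet (a↔z, r↔i, c↔x): positions sum to 25. Each letter is replaced by its mirror in the alphabet: a↔z, b↔y, c↔x, and so on (the Atbash cipher).
Reversing it on iverezo: i↔r, v↔e, e↔v, r↔i, e↔v, z↔a, o↔l.

revival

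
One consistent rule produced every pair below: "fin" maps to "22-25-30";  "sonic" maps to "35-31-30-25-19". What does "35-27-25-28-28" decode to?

skill

f is letter #6 and maps to 22: an offset of 16. Each letter is replaced by its alphabet position (a=1..z=26) + 16.
Undoing it on 35-27-25-28-28: 35→(35−16)÷1=19=s, 27→(27−16)÷1=11=k, 25→(25−16)÷1=9=i, 28→(28−16)÷1=12=l, 28→(28−16)÷1=12=l.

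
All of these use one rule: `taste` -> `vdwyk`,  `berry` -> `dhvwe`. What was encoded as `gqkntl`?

In taste: t→v is +2, a→d is +3, s→w is +4, t→y is +5 — the shift increases by 1 each position. Each letter shifts forward by (position + 2), i.e. 2, 3, 4, … — the shift grows by one for each successive letter.
Reversing it on gqkntl: g−2=e, q−3=n, k−4=g, n−5=i, t−6=n, l−7=e.

engine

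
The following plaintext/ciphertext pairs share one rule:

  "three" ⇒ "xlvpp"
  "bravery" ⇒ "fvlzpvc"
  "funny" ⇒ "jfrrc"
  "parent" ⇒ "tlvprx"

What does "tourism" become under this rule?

xzfvtwq

The shift depends on letter class: consonant t→x is +4, but vowel e→p is +11. The rule splits by letter class: vowels +11, consonants +4.
On tourism: t(cons)+4=x, o(vowel)+11=z, u(vowel)+11=f, r(cons)+4=v, i(vowel)+11=t, s(cons)+4=w, m(cons)+4=q.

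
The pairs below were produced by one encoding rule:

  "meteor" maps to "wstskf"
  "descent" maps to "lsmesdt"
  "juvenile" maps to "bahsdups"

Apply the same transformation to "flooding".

m(12)→w(22) and e(4)→s(18) fit y≡7x+16 (mod 26); the inverse of 7 mod 26 is 15. This is an affine cipher: with a=0,…,z=25, each position x becomes (7x+16) mod 26.
Applying it to flooding: f(5)→7·5+16≡25=z; l(11)→7·11+16≡15=p; o(14)→7·14+16≡10=k; o(14)→7·14+16≡10=k; d(3)→7·3+16≡11=l; i(8)→7·8+16≡20=u; n(13)→7·13+16≡3=d; g(6)→7·6+16≡6=g (all mod 26).

zpkkludg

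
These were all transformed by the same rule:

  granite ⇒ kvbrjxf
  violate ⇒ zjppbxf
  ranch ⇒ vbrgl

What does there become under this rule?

The shift depends on letter class: consonant g→k is +4, but vowel a→b is +1. The rule splits by letter class: vowels +1, consonants +4.
Applying it to there: t(cons)+4=x, h(cons)+4=l, e(vowel)+1=f, r(cons)+4=v, e(vowel)+1=f.

xlfvf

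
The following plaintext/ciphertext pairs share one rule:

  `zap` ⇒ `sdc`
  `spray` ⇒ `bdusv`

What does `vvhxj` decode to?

guess

The output letters match the input read backwards, each shifted +3: zap reversed is paz. Two steps: reverse the string, then apply a Caesar shift of +3.
Decoding vvhxj: shift back: v−3=s, v−3=s, h−3=e, x−3=u, j−3=g → sseug; then reverse → guess.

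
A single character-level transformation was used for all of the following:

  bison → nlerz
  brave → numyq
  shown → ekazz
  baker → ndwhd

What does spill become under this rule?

It's a Vigenère-style cipher with numeric key [12,3]: position i shifts by key[i mod 2].
On spill: s+12=e, p+3=s, i+12=u, l+3=o, l+12=x.

esuox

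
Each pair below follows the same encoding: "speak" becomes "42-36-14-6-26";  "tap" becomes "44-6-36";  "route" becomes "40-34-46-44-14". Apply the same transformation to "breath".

8-40-14-6-44-20

s(#19)→42 and p(#16)→36: differences scale by 2, so n = 2·pos + 4. Each letter becomes 2×(its alphabet position, a=1..z=26) + 4.
Applying it to breath: b=2→8, r=18→40, e=5→14, a=1→6, t=20→44, h=8→20.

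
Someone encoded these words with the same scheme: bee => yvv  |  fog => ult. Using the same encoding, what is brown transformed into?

Each pair mirrors across the alphabet (b↔y, e↔v, e↔v): positions sum to 25. Letters are reflected about the middle of the alphabet (position → 25−position): Atbash.
Applying it to brown: b↔y, r↔i, o↔l, w↔d, n↔m.

yildm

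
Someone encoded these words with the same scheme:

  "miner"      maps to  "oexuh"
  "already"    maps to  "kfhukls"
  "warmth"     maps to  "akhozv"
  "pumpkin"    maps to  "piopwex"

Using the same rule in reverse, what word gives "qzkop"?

m(12)→o(14) and i(8)→e(4) fit y≡9x+10 (mod 26); the inverse of 9 mod 26 is 3. Each letter's alphabet position (a=0..z=25) is mapped through 9·x+10 mod 26 — an affine cipher.
Reversing it on qzkop: q(16)→3·(16−10)≡18=s; z(25)→3·(25−10)≡19=t; k(10)→3·(10−10)≡0=a; o(14)→3·(14−10)≡12=m; p(15)→3·(15−10)≡15=p (all mod 26).

stamp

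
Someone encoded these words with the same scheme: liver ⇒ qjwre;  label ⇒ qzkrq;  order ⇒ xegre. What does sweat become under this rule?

l(11)→q(16) and i(8)→j(9) fit y≡11x+25 (mod 26); the inverse of 11 mod 26 is 19. Treating letters as 0–25, the rule is x ↦ 11x + 25 (mod 26).
On sweat: s(18)→11·18+25≡15=p; w(22)→11·22+25≡7=h; e(4)→11·4+25≡17=r; a(0)→11·0+25≡25=z; t(19)→11·19+25≡0=a (all mod 26).

phrza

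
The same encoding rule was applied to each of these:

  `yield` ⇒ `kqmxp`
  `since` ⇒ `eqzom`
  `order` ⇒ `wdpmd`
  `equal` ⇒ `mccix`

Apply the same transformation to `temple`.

The shift depends on letter class: consonant y→k is +12, but vowel i→q is +8. The rule splits by letter class: vowels +8, consonants +12.
Applying it to temple: t(cons)+12=f, e(vowel)+8=m, m(cons)+12=y, p(cons)+12=b, l(cons)+12=x, e(vowel)+8=m.

fmybxm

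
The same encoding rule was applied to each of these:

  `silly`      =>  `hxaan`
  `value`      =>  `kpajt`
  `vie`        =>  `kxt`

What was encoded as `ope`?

Compare letters: s→h is +15, i→x is +15, l→a is +15 — a constant shift. This is a Caesar cipher with shift 15.
Undoing it on ope: o−15=z, p−15=a, e−15=p.

zap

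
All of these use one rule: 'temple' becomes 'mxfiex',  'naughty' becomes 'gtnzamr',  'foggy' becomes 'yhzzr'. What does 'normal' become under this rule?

Compare letters: t→m is +19, e→x is +19, m→f is +19 — a constant shift. This is a Caesar cipher with shift 19.
For normal: n+19=g, o+19=h, r+19=k, m+19=f, a+19=t, l+19=e.

ghkfte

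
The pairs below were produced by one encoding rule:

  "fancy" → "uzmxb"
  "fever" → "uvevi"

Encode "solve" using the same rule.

Each pair mirrors across the alphabet (f↔u, a↔z, n↔m): positions sum to 25. Letters are reflected about the middle of the alphabet (position → 25−position): Atbash.
Applying it to solve: s↔h, o↔l, l↔o, v↔e, e↔v.

hloev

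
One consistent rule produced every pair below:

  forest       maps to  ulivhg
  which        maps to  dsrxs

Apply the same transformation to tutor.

gfgli

Letters are reflected about the middle of the alphabet (position → 25−position): Atbash.
On tutor: t↔g, u↔f, t↔g, o↔l, r↔i.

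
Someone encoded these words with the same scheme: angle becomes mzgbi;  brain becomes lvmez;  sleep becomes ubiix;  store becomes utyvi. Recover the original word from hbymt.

float

a(0)→m(12) and n(13)→z(25) fit y≡25x+12 (mod 26); the inverse of 25 mod 26 is 25. Treating letters as 0–25, the rule is x ↦ 25x + 12 (mod 26).
Decoding hbymt: h(7)→25·(7−12)≡5=f; b(1)→25·(1−12)≡11=l; y(24)→25·(24−12)≡14=o; m(12)→25·(12−12)≡0=a; t(19)→25·(19−12)≡19=t (all mod 26).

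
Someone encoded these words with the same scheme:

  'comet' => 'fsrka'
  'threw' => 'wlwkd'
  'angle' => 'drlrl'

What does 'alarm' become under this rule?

dpfxt

The shift increases by 1 at each position, starting from +3: 3, 4, 5, ….
For alarm: a+3=d, l+4=p, a+5=f, r+6=x, m+7=t.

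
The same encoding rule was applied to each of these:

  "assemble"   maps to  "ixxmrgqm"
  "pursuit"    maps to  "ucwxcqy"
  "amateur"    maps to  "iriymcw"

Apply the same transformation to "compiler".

The shift depends on letter class: consonant s→x is +5, but vowel a→i is +8. Two shifts are in play — +8 for a/e/i/o/u, +5 for every other letter.
Applying it to compiler: c(cons)+5=h, o(vowel)+8=w, m(cons)+5=r, p(cons)+5=u, i(vowel)+8=q, l(cons)+5=q, e(vowel)+8=m, r(cons)+5=w.

hwruqqmw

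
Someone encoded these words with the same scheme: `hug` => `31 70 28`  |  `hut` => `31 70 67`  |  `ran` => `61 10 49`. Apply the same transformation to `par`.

h(#8)→31 and u(#21)→70: differences scale by 3, so n = 3·pos + 7. The formula is n = 3×(alphabet index, a=1) + 7.
For par: p=16→55, a=1→10, r=18→61.

55 10 61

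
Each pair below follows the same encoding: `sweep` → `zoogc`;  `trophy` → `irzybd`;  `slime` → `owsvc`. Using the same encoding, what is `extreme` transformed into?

The output letters match the input read backwards, each shifted +10: sweep reversed is peews. The word is reversed, then every letter is shifted forward by 10.
Applying it to extreme: reverse → emertxe; then shift: e+10=o, m+10=w, e+10=o, r+10=b, t+10=d, x+10=h, e+10=o.

owobdho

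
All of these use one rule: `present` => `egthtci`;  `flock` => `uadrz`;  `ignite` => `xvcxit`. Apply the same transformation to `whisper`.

Compare letters: p→e is +15, r→g is +15, e→t is +15 — a constant shift. Every letter moves 15 places later in the alphabet, wrapping around z→a.
Applying it to whisper: w+15=l, h+15=w, i+15=x, s+15=h, p+15=e, e+15=t, r+15=g.

lwxhetg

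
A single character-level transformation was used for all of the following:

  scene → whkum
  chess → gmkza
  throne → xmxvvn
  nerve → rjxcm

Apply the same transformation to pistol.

tnyawu

In scene: s→w is +4, c→h is +5, e→k is +6, n→u is +7 — the shift increases by 1 each position. Letter i (0-indexed) is shifted by i+4, so successive shifts are 4, 5, 6, ….
On pistol: p+4=t, i+5=n, s+6=y, t+7=a, o+8=w, l+9=u.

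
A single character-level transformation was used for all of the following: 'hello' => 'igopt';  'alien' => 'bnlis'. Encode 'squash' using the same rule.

In hello: h→i is +1, e→g is +2, l→o is +3, l→p is +4 — the shift increases by 1 each position. The shift increases by 1 at each position, starting from +1: 1, 2, 3, ….
On squash: s+1=t, q+2=s, u+3=x, a+4=e, s+5=x, h+6=n.

tsxexn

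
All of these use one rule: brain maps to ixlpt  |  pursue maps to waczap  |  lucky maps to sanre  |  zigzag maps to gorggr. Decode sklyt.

Shifts by position in brain: pos 0: b→i (+7), pos 1: r→x (+6), pos 2: a→l (+11), pos 3: i→p (+7), pos 4: n→t (+6) — repeating every 3. A repeating key of period 3 is used — shifts +7, +6, +11 over and over.
Undoing it on sklyt: s−7=l, k−6=e, l−11=a, y−7=r, t−6=n.

learn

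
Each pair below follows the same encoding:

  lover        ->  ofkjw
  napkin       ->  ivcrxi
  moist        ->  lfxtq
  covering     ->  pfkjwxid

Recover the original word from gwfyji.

l(11)→o(14) and o(14)→f(5) fit y≡23x+21 (mod 26); the inverse of 23 mod 26 is 17. Each letter's alphabet position (a=0..z=25) is mapped through 23·x+21 mod 26 — an affine cipher.
Undoing it on gwfyji: g(6)→17·(6−21)≡5=f; w(22)→17·(22−21)≡17=r; f(5)→17·(5−21)≡14=o; y(24)→17·(24−21)≡25=z; j(9)→17·(9−21)≡4=e; i(8)→17·(8−21)≡13=n (all mod 26).

frozen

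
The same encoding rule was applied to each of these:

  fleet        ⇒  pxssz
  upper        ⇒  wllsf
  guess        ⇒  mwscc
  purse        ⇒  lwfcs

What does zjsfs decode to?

f(5)→p(15) and l(11)→x(23) fit y≡23x+4 (mod 26); the inverse of 23 mod 26 is 17. Each letter's alphabet position (a=0..z=25) is mapped through 23·x+4 mod 26 — an affine cipher.
Undoing it on zjsfs: z(25)→17·(25−4)≡19=t; j(9)→17·(9−4)≡7=h; s(18)→17·(18−4)≡4=e; f(5)→17·(5−4)≡17=r; s(18)→17·(18−4)≡4=e (all mod 26).

there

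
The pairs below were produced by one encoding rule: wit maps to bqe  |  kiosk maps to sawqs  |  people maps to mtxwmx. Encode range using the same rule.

The output letters match the input read backwards, each shifted +8: wit reversed is tiw. The word is reversed, then every letter is shifted forward by 8.
On range: reverse → egnar; then shift: e+8=m, g+8=o, n+8=v, a+8=i, r+8=z.

moviz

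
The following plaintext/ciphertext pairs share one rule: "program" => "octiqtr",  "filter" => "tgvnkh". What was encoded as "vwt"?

rut

The output letters match the input read backwards, each shifted +2: program reversed is margorp. Two steps: reverse the string, then apply a Caesar shift of +2.
Decoding vwt: shift back: v−2=t, w−2=u, t−2=r → tur; then reverse → rut.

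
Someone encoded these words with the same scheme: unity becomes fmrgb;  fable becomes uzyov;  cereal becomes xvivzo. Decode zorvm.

Each pair mirrors across the alphabet (u↔f, n↔m, i↔r): positions sum to 25. This is the alphabet-reversal cipher (Atbash): a becomes z, b becomes y, etc.
Undoing it on zorvm: z↔a, o↔l, r↔i, v↔e, m↔n.

alien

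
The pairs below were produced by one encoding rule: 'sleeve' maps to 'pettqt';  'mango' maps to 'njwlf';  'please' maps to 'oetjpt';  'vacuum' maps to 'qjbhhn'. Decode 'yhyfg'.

tutor

Treating letters as 0–25, the rule is x ↦ 9x + 9 (mod 26).
Reversing it on yhyfg: y(24)→3·(24−9)≡19=t; h(7)→3·(7−9)≡20=u; y(24)→3·(24−9)≡19=t; f(5)→3·(5−9)≡14=o; g(6)→3·(6−9)≡17=r (all mod 26).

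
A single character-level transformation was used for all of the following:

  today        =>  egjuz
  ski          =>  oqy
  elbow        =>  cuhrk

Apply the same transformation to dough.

The output letters match the input read backwards, each shifted +6: today reversed is yadot. Read the word backwards and shift each letter +6.
Applying it to dough: reverse → hguod; then shift: h+6=n, g+6=m, u+6=a, o+6=u, d+6=j.

nmauj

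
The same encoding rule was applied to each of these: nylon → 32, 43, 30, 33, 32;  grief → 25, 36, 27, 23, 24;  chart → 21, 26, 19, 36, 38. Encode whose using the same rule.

41, 26, 33, 37, 23

n is letter #14 and maps to 32: an offset of 18. The number is (letter's place in the alphabet, a=1) + 18.
For whose: w=23→41, h=8→26, o=15→33, s=19→37, e=5→23.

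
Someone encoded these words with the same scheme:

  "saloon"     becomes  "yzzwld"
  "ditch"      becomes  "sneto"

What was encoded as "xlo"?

The output letters match the input read backwards, each shifted +11: saloon reversed is noolas. The word is reversed, then every letter is shifted forward by 11.
Reversing it on xlo: shift back: x−11=m, l−11=a, o−11=d → mad; then reverse → dam.

dam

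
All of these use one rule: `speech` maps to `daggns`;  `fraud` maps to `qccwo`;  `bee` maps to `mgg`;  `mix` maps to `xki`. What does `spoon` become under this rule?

The shift depends on letter class: consonant s→d is +11, but vowel e→g is +2. The rule splits by letter class: vowels +2, consonants +11.
For spoon: s(cons)+11=d, p(cons)+11=a, o(vowel)+2=q, o(vowel)+2=q, n(cons)+11=y.

daqqy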